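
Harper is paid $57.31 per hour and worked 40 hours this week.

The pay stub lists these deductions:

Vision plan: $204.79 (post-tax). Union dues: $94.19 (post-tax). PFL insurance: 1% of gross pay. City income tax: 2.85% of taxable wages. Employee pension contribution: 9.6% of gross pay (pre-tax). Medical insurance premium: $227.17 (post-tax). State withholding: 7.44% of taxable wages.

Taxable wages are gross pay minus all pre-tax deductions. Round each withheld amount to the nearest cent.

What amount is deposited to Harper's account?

$1310.02

Gross pay: 40 × $57.31 = $2292.40
Employee pension contribution: $2292.40 × 0.096 = $220.07
Taxable wages = $2292.40 − $220.07 = $2072.33
City income tax: $2072.33 × 0.0285 = $59.06
State withholding: $2072.33 × 0.0744 = $154.18
PFL insurance: $2292.40 × 0.01 = $22.92
Union dues: $94.19
Vision plan: $204.79
Medical insurance premium: $227.17
Total deductions = $220.07 + $59.06 + $154.18 + $22.92 + $94.19 + $204.79 + $227.17 = $982.38
Net pay = $2292.40 − $982.38 = $1310.02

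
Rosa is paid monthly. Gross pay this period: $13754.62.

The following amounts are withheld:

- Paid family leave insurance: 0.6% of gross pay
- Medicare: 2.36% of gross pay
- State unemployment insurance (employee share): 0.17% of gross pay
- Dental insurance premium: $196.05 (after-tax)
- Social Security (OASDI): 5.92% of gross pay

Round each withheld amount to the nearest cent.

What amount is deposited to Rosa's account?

Paid family leave insurance: $13754.62 × 0.006 = $82.53
Social Security (OASDI): $13754.62 × 0.0592 = $814.27
Medicare: $13754.62 × 0.0236 = $324.61
State unemployment insurance (employee share): $13754.62 × 0.0017 = $23.38
Dental insurance premium: $196.05
Total deductions = $82.53 + $814.27 + $324.61 + $23.38 + $196.05 = $1440.84
Net pay = $13754.62 − $1440.84 = $12313.78

$12313.78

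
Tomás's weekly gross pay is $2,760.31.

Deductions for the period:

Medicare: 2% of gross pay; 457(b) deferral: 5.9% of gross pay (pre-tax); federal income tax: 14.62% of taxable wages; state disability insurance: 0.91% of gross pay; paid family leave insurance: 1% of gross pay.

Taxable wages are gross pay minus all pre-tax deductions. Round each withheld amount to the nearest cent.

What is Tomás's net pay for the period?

$2,109.77

457(b) deferral: $2,760.31 × 0.059 = $162.86
Taxable wages = $2,760.31 − $162.86 = $2,597.45
Federal income tax: $2,597.45 × 0.1462 = $379.75
State disability insurance: $2,760.31 × 0.0091 = $25.12
Medicare: $2,760.31 × 0.02 = $55.21
Paid family leave insurance: $2,760.31 × 0.01 = $27.60
Total deductions = $162.86 + $379.75 + $25.12 + $55.21 + $27.60 = $650.54
Net pay = $2,760.31 − $650.54 = $2,109.77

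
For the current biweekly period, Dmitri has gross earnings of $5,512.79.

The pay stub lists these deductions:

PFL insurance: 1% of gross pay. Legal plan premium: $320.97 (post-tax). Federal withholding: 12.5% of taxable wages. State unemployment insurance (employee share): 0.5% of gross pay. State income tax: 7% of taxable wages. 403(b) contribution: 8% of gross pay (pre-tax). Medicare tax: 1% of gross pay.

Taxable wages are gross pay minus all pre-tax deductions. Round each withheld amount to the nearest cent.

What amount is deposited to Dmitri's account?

$3,623.99

403(b) contribution: $5,512.79 × 0.08 = $441.02
Taxable wages = $5,512.79 − $441.02 = $5,071.77
State income tax: $5,071.77 × 0.07 = $355.02
Federal withholding: $5,071.77 × 0.125 = $633.97
State unemployment insurance (employee share): $5,512.79 × 0.005 = $27.56
PFL insurance: $5,512.79 × 0.01 = $55.13
Medicare tax: $5,512.79 × 0.01 = $55.13
Legal plan premium: $320.97
Total deductions = $441.02 + $355.02 + $633.97 + $27.56 + $55.13 + $55.13 + $320.97 = $1,888.80
Net pay = $5,512.79 − $1,888.80 = $3,623.99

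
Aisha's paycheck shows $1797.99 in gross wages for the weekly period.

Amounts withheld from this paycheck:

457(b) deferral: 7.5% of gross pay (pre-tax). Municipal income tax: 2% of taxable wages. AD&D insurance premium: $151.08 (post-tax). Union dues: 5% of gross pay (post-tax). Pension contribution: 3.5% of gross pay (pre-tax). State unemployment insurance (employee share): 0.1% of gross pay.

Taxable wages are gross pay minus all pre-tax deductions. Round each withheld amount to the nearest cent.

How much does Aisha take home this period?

$1325.43

Pension contribution: $1797.99 × 0.035 = $62.93
457(b) deferral: $1797.99 × 0.075 = $134.85
Pre-tax total = $62.93 + $134.85 = $197.78
Taxable wages = $1797.99 − $197.78 = $1600.21
Municipal income tax: $1600.21 × 0.02 = $32.00
State unemployment insurance (employee share): $1797.99 × 0.001 = $1.80
AD&D insurance premium: $151.08
Union dues: $1797.99 × 0.05 = $89.90
Total deductions = $62.93 + $134.85 + $32.00 + $1.80 + $151.08 + $89.90 = $472.56
Net pay = $1797.99 − $472.56 = $1325.43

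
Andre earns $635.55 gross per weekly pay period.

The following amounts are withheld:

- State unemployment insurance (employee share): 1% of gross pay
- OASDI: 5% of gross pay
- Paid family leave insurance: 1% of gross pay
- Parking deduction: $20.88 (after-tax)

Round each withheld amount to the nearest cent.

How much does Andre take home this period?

Paid family leave insurance: $635.55 × 0.01 = $6.36
State unemployment insurance (employee share): $635.55 × 0.01 = $6.36
OASDI: $635.55 × 0.05 = $31.78
Parking deduction: $20.88
Total deductions = $6.36 + $6.36 + $31.78 + $20.88 = $65.38
Net pay = $635.55 − $65.38 = $570.17

$570.17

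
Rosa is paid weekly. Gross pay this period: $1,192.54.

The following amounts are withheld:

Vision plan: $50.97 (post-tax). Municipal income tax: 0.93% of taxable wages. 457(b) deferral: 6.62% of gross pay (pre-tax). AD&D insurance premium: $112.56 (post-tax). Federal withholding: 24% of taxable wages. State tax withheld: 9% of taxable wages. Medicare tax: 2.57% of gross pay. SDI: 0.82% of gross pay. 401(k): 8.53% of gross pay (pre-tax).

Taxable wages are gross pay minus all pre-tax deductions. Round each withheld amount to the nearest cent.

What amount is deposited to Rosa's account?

$464.58

457(b) deferral: $1,192.54 × 0.0662 = $78.95
401(k): $1,192.54 × 0.0853 = $101.72
Pre-tax total = $78.95 + $101.72 = $180.67
Taxable wages = $1,192.54 − $180.67 = $1,011.87
Municipal income tax: $1,011.87 × 0.0093 = $9.41
Federal withholding: $1,011.87 × 0.24 = $242.85
State tax withheld: $1,011.87 × 0.09 = $91.07
Medicare tax: $1,192.54 × 0.0257 = $30.65
SDI: $1,192.54 × 0.0082 = $9.78
Vision plan: $50.97
AD&D insurance premium: $112.56
Total deductions = $78.95 + $101.72 + $9.41 + $242.85 + $91.07 + $30.65 + $9.78 + $50.97 + $112.56 = $727.96
Net pay = $1,192.54 − $727.96 = $464.58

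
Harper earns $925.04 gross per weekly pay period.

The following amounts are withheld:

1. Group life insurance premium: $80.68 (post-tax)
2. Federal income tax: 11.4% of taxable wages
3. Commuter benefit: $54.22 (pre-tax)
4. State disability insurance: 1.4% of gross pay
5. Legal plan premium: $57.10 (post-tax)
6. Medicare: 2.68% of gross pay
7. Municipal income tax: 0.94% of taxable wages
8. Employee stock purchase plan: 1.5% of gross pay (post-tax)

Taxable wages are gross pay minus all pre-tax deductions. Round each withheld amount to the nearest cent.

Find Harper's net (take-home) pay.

$573.96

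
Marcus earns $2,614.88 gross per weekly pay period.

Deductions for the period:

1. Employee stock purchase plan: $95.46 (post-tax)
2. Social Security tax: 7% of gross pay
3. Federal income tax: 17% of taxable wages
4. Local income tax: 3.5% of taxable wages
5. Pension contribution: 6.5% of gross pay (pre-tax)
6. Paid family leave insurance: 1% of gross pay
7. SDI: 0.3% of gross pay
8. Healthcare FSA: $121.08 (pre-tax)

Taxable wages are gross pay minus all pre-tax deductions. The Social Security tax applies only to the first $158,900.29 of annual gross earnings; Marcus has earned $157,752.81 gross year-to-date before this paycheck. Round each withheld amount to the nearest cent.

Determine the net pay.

$1,637.68

Healthcare FSA: $121.08
Pension contribution: $2,614.88 × 0.065 = $169.97
Pre-tax total = $121.08 + $169.97 = $291.05
Taxable wages = $2,614.88 − $291.05 = $2,323.83
Federal income tax: $2,323.83 × 0.17 = $395.05
Local income tax: $2,323.83 × 0.035 = $81.33
Social Security tax: only $158,900.29 − $157,752.81 = $1,147.48 of this check is subject → $1,147.48 × 0.07 = $80.32
SDI: $2,614.88 × 0.003 = $7.84
Paid family leave insurance: $2,614.88 × 0.01 = $26.15
Employee stock purchase plan: $95.46
Total deductions = $121.08 + $169.97 + $395.05 + $81.33 + $80.32 + $7.84 + $26.15 + $95.46 = $977.20
Net pay = $2,614.88 − $977.20 = $1,637.68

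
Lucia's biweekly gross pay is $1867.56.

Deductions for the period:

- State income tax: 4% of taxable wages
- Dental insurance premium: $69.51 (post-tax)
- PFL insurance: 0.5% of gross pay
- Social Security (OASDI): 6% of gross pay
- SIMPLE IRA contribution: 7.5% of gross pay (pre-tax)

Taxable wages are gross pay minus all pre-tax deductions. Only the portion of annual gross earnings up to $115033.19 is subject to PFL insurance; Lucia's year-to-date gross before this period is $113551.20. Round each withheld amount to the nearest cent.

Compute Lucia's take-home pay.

$1469.42

SIMPLE IRA contribution: $1867.56 × 0.075 = $140.07
Taxable wages = $1867.56 − $140.07 = $1727.49
State income tax: $1727.49 × 0.04 = $69.10
PFL insurance: only $115033.19 − $113551.20 = $1481.99 of this check is subject → $1481.99 × 0.005 = $7.41
Social Security (OASDI): $1867.56 × 0.06 = $112.05
Dental insurance premium: $69.51
Total deductions = $140.07 + $69.10 + $7.41 + $112.05 + $69.51 = $398.14
Net pay = $1867.56 − $398.14 = $1469.42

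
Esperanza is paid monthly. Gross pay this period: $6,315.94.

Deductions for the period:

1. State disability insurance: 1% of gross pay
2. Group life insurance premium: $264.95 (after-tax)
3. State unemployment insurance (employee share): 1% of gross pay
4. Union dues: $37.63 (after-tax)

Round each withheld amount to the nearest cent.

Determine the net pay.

State disability insurance: $6,315.94 × 0.01 = $63.16
State unemployment insurance (employee share): $6,315.94 × 0.01 = $63.16
Union dues: $37.63
Group life insurance premium: $264.95
Total deductions = $63.16 + $63.16 + $37.63 + $264.95 = $428.90
Net pay = $6,315.94 − $428.90 = $5,887.04

$5,887.04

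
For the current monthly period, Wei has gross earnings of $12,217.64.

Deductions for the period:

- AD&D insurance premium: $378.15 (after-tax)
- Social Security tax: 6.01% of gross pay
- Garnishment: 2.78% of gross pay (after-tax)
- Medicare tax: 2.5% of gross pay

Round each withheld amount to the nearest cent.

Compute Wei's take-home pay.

$10,460.12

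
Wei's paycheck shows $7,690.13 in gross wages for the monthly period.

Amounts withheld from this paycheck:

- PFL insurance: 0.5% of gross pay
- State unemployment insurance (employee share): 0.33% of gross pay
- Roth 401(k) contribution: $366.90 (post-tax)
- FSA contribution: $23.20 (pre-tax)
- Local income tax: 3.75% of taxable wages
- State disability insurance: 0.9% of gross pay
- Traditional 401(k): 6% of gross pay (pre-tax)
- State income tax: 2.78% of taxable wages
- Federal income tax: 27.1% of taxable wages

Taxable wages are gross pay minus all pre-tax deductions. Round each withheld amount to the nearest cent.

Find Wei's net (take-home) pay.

Traditional 401(k): $7,690.13 × 0.06 = $461.41
FSA contribution: $23.20
Pre-tax total = $461.41 + $23.20 = $484.61
Taxable wages = $7,690.13 − $484.61 = $7,205.52
State income tax: $7,205.52 × 0.0278 = $200.31
Federal income tax: $7,205.52 × 0.271 = $1,952.70
Local income tax: $7,205.52 × 0.0375 = $270.21
PFL insurance: $7,690.13 × 0.005 = $38.45
State unemployment insurance (employee share): $7,690.13 × 0.0033 = $25.38
State disability insurance: $7,690.13 × 0.009 = $69.21
Roth 401(k) contribution: $366.90
Total deductions = $461.41 + $23.20 + $200.31 + $1,952.70 + $270.21 + $38.45 + $25.38 + $69.21 + $366.90 = $3,407.77
Net pay = $7,690.13 − $3,407.77 = $4,282.36

$4,282.36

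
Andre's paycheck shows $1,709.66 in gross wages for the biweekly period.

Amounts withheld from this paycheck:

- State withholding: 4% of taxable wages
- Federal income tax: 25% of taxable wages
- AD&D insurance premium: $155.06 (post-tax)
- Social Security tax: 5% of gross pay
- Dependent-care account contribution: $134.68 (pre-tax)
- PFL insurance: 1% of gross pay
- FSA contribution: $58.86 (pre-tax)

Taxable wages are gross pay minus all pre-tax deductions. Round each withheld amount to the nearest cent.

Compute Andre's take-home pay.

Dependent-care account contribution: $134.68
FSA contribution: $58.86
Pre-tax total = $134.68 + $58.86 = $193.54
Taxable wages = $1,709.66 − $193.54 = $1,516.12
Federal income tax: $1,516.12 × 0.25 = $379.03
State withholding: $1,516.12 × 0.04 = $60.64
PFL insurance: $1,709.66 × 0.01 = $17.10
Social Security tax: $1,709.66 × 0.05 = $85.48
AD&D insurance premium: $155.06
Total deductions = $134.68 + $58.86 + $379.03 + $60.64 + $17.10 + $85.48 + $155.06 = $890.85
Net pay = $1,709.66 − $890.85 = $818.81

$818.81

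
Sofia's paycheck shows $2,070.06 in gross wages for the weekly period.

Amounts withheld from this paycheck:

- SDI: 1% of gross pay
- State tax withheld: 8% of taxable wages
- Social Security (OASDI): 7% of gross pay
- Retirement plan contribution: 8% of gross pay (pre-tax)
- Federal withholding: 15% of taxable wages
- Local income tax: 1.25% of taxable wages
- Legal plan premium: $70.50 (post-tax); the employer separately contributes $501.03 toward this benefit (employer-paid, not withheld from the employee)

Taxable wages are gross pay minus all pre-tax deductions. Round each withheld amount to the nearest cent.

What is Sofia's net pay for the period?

$1,206.52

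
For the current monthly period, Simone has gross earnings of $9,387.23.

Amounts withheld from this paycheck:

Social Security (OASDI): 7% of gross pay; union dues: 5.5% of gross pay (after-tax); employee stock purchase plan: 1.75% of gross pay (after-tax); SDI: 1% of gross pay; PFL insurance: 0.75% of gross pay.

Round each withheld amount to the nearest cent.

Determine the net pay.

$7,885.27

Social Security (OASDI): $9,387.23 × 0.07 = $657.11
PFL insurance: $9,387.23 × 0.0075 = $70.40
SDI: $9,387.23 × 0.01 = $93.87
Union dues: $9,387.23 × 0.055 = $516.30
Employee stock purchase plan: $9,387.23 × 0.0175 = $164.28
Total deductions = $657.11 + $70.40 + $93.87 + $516.30 + $164.28 = $1,501.96
Net pay = $9,387.23 − $1,501.96 = $7,885.27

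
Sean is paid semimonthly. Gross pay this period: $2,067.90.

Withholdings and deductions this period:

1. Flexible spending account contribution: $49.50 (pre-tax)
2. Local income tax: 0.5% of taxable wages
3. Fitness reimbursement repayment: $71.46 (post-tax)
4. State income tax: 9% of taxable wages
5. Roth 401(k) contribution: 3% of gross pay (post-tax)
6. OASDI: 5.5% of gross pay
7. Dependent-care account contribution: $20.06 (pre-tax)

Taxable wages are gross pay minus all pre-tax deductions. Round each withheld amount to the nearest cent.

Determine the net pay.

Dependent-care account contribution: $20.06
Flexible spending account contribution: $49.50
Pre-tax total = $20.06 + $49.50 = $69.56
Taxable wages = $2,067.90 − $69.56 = $1,998.34
State income tax: $1,998.34 × 0.09 = $179.85
Local income tax: $1,998.34 × 0.005 = $9.99
OASDI: $2,067.90 × 0.055 = $113.73
Roth 401(k) contribution: $2,067.90 × 0.03 = $62.04
Fitness reimbursement repayment: $71.46
Total deductions = $20.06 + $49.50 + $179.85 + $9.99 + $113.73 + $62.04 + $71.46 = $506.63
Net pay = $2,067.90 − $506.63 = $1,561.27

$1,561.27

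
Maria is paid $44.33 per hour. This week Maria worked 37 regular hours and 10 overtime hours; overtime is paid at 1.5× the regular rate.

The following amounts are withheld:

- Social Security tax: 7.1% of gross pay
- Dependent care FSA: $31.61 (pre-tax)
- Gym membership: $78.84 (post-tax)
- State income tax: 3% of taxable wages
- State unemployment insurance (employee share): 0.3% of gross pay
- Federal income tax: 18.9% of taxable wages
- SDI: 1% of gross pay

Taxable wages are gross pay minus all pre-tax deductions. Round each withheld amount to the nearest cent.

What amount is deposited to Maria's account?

Regular pay: 37 × $44.33 = $1,640.21
Overtime pay: 10 × $44.33 × 1.5 = $664.95
Gross pay = $1,640.21 + $664.95 = $2,305.16
Dependent care FSA: $31.61
Taxable wages = $2,305.16 − $31.61 = $2,273.55
Federal income tax: $2,273.55 × 0.189 = $429.70
State income tax: $2,273.55 × 0.03 = $68.21
Social Security tax: $2,305.16 × 0.071 = $163.67
State unemployment insurance (employee share): $2,305.16 × 0.003 = $6.92
SDI: $2,305.16 × 0.01 = $23.05
Gym membership: $78.84
Total deductions = $31.61 + $429.70 + $68.21 + $163.67 + $6.92 + $23.05 + $78.84 = $802.00
Net pay = $2,305.16 − $802.00 = $1,503.16

$1,503.16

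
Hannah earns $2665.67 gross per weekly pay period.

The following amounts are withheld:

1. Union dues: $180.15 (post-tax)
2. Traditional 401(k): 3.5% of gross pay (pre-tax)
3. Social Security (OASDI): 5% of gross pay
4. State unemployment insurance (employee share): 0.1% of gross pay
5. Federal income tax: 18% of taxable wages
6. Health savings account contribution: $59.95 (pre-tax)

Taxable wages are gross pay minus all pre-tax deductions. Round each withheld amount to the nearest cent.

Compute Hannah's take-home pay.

Traditional 401(k): $2665.67 × 0.035 = $93.30
Health savings account contribution: $59.95
Pre-tax total = $93.30 + $59.95 = $153.25
Taxable wages = $2665.67 − $153.25 = $2512.42
Federal income tax: $2512.42 × 0.18 = $452.24
Social Security (OASDI): $2665.67 × 0.05 = $133.28
State unemployment insurance (employee share): $2665.67 × 0.001 = $2.67
Union dues: $180.15
Total deductions = $93.30 + $59.95 + $452.24 + $133.28 + $2.67 + $180.15 = $921.59
Net pay = $2665.67 − $921.59 = $1744.08

$1744.08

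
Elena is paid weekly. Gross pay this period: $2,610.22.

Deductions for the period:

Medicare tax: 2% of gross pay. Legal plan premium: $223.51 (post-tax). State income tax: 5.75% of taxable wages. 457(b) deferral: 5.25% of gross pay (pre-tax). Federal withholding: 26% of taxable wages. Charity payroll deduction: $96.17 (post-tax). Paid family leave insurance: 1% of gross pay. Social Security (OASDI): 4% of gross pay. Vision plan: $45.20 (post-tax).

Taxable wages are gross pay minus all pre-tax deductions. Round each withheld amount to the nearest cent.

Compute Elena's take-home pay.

457(b) deferral: $2,610.22 × 0.0525 = $137.04
Taxable wages = $2,610.22 − $137.04 = $2,473.18
State income tax: $2,473.18 × 0.0575 = $142.21
Federal withholding: $2,473.18 × 0.26 = $643.03
Medicare tax: $2,610.22 × 0.02 = $52.20
Paid family leave insurance: $2,610.22 × 0.01 = $26.10
Social Security (OASDI): $2,610.22 × 0.04 = $104.41
Legal plan premium: $223.51
Vision plan: $45.20
Charity payroll deduction: $96.17
Total deductions = $137.04 + $142.21 + $643.03 + $52.20 + $26.10 + $104.41 + $223.51 + $45.20 + $96.17 = $1,469.87
Net pay = $2,610.22 − $1,469.87 = $1,140.35

$1,140.35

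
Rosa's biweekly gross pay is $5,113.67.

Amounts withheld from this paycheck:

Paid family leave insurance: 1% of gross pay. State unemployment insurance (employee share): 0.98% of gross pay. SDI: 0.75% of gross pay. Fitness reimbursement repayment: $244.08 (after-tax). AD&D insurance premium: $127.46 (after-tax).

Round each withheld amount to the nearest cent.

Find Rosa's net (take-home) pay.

State unemployment insurance (employee share): $5,113.67 × 0.0098 = $50.11
SDI: $5,113.67 × 0.0075 = $38.35
Paid family leave insurance: $5,113.67 × 0.01 = $51.14
Fitness reimbursement repayment: $244.08
AD&D insurance premium: $127.46
Total deductions = $50.11 + $38.35 + $51.14 + $244.08 + $127.46 = $511.14
Net pay = $5,113.67 − $511.14 = $4,602.53

$4,602.53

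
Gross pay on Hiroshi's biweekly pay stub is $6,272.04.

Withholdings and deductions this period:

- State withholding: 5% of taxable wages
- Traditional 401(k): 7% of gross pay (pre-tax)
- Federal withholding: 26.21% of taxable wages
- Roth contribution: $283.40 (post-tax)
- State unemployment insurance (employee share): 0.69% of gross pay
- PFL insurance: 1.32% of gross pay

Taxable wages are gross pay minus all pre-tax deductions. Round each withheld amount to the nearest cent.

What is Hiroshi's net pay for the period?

$3,603.05

Traditional 401(k): $6,272.04 × 0.07 = $439.04
Taxable wages = $6,272.04 − $439.04 = $5,833.00
Federal withholding: $5,833.00 × 0.2621 = $1,528.83
State withholding: $5,833.00 × 0.05 = $291.65
State unemployment insurance (employee share): $6,272.04 × 0.0069 = $43.28
PFL insurance: $6,272.04 × 0.0132 = $82.79
Roth contribution: $283.40
Total deductions = $439.04 + $1,528.83 + $291.65 + $43.28 + $82.79 + $283.40 = $2,668.99
Net pay = $6,272.04 − $2,668.99 = $3,603.05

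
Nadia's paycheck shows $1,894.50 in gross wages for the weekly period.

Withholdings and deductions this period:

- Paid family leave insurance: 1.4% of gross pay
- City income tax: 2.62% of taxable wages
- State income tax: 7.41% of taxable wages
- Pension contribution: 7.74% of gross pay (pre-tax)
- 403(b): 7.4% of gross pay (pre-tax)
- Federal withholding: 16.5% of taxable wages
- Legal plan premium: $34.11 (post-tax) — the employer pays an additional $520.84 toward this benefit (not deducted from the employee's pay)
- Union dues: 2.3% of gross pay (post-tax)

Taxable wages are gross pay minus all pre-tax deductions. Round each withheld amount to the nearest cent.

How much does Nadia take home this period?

$1,076.96

403(b): $1,894.50 × 0.074 = $140.19
Pension contribution: $1,894.50 × 0.0774 = $146.63
Pre-tax total = $140.19 + $146.63 = $286.82
Taxable wages = $1,894.50 − $286.82 = $1,607.68
State income tax: $1,607.68 × 0.0741 = $119.13
City income tax: $1,607.68 × 0.0262 = $42.12
Federal withholding: $1,607.68 × 0.165 = $265.27
Paid family leave insurance: $1,894.50 × 0.014 = $26.52
Union dues: $1,894.50 × 0.023 = $43.57
Legal plan premium: $34.11
(Employer's $520.84 toward legal plan premium is not withheld from the employee.)
Total deductions = $140.19 + $146.63 + $119.13 + $42.12 + $265.27 + $26.52 + $43.57 + $34.11 = $817.54
Net pay = $1,894.50 − $817.54 = $1,076.96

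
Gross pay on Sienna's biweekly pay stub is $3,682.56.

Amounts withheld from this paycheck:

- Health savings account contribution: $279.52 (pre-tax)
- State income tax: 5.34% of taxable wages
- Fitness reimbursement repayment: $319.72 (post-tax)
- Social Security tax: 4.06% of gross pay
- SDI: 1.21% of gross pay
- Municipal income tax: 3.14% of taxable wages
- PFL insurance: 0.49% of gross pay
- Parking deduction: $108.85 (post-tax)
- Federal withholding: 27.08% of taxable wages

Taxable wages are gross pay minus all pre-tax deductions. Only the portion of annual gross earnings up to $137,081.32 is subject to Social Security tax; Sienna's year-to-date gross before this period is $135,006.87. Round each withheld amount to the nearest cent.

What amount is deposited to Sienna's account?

Health savings account contribution: $279.52
Taxable wages = $3,682.56 − $279.52 = $3,403.04
Municipal income tax: $3,403.04 × 0.0314 = $106.86
Federal withholding: $3,403.04 × 0.2708 = $921.54
State income tax: $3,403.04 × 0.0534 = $181.72
PFL insurance: $3,682.56 × 0.0049 = $18.04
SDI: $3,682.56 × 0.0121 = $44.56
Social Security tax: only $137,081.32 − $135,006.87 = $2,074.45 of this check is subject → $2,074.45 × 0.0406 = $84.22
Parking deduction: $108.85
Fitness reimbursement repayment: $319.72
Total deductions = $279.52 + $106.86 + $921.54 + $181.72 + $18.04 + $44.56 + $84.22 + $108.85 + $319.72 = $2,065.03
Net pay = $3,682.56 − $2,065.03 = $1,617.53

$1,617.53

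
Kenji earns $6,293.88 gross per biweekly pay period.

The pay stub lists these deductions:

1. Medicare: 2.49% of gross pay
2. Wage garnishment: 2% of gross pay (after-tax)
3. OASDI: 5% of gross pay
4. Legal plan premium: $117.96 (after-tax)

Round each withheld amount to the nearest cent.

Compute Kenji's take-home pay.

$5,578.63

Medicare: $6,293.88 × 0.0249 = $156.72
OASDI: $6,293.88 × 0.05 = $314.69
Legal plan premium: $117.96
Wage garnishment: $6,293.88 × 0.02 = $125.88
Total deductions = $156.72 + $314.69 + $117.96 + $125.88 = $715.25
Net pay = $6,293.88 − $715.25 = $5,578.63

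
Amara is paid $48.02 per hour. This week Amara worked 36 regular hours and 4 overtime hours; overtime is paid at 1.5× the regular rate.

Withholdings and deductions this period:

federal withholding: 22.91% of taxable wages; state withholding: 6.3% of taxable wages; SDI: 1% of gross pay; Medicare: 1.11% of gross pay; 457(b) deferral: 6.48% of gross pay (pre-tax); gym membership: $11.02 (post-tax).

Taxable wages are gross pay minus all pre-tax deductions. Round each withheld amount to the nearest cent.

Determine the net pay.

$1,281.62

Regular pay: 36 × $48.02 = $1,728.72
Overtime pay: 4 × $48.02 × 1.5 = $288.12
Gross pay = $1,728.72 + $288.12 = $2,016.84
457(b) deferral: $2,016.84 × 0.0648 = $130.69
Taxable wages = $2,016.84 − $130.69 = $1,886.15
State withholding: $1,886.15 × 0.063 = $118.83
Federal withholding: $1,886.15 × 0.2291 = $432.12
Medicare: $2,016.84 × 0.0111 = $22.39
SDI: $2,016.84 × 0.01 = $20.17
Gym membership: $11.02
Total deductions = $130.69 + $118.83 + $432.12 + $22.39 + $20.17 + $11.02 = $735.22
Net pay = $2,016.84 − $735.22 = $1,281.62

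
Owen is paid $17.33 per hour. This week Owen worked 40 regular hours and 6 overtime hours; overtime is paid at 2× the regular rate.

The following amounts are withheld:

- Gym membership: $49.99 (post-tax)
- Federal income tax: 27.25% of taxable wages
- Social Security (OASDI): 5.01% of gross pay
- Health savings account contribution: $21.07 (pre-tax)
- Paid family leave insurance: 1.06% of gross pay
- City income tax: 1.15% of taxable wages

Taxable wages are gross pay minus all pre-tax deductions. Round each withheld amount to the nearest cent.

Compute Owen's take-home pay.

$525.46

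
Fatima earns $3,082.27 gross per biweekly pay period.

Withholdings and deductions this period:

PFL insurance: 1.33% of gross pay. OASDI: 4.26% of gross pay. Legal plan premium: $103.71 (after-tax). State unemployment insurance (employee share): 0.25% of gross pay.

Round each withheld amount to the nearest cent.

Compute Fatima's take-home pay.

$2,798.56

State unemployment insurance (employee share): $3,082.27 × 0.0025 = $7.71
PFL insurance: $3,082.27 × 0.0133 = $40.99
OASDI: $3,082.27 × 0.0426 = $131.30
Legal plan premium: $103.71
Total deductions = $7.71 + $40.99 + $131.30 + $103.71 = $283.71
Net pay = $3,082.27 − $283.71 = $2,798.56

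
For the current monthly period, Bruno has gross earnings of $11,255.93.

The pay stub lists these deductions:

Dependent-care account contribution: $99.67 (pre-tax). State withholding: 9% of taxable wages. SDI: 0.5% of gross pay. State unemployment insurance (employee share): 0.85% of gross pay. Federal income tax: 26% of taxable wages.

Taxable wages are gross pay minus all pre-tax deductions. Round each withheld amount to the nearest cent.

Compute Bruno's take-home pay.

Dependent-care account contribution: $99.67
Taxable wages = $11,255.93 − $99.67 = $11,156.26
Federal income tax: $11,156.26 × 0.26 = $2,900.63
State withholding: $11,156.26 × 0.09 = $1,004.06
SDI: $11,255.93 × 0.005 = $56.28
State unemployment insurance (employee share): $11,255.93 × 0.0085 = $95.68
Total deductions = $99.67 + $2,900.63 + $1,004.06 + $56.28 + $95.68 = $4,156.32
Net pay = $11,255.93 − $4,156.32 = $7,099.61

$7,099.61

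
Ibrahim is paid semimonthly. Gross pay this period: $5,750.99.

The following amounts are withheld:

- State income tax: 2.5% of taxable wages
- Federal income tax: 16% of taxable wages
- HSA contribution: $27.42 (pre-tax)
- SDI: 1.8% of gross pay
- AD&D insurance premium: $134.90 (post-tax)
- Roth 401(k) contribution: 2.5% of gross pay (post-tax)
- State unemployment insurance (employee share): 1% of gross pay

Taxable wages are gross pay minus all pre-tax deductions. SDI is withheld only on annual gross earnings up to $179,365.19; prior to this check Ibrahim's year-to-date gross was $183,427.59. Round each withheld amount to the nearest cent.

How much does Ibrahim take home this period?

HSA contribution: $27.42
Taxable wages = $5,750.99 − $27.42 = $5,723.57
Federal income tax: $5,723.57 × 0.16 = $915.77
State income tax: $5,723.57 × 0.025 = $143.09
SDI: annual cap $179,365.19 already reached (YTD $183,427.59), so $0.00
State unemployment insurance (employee share): $5,750.99 × 0.01 = $57.51
Roth 401(k) contribution: $5,750.99 × 0.025 = $143.77
AD&D insurance premium: $134.90
Total deductions = $27.42 + $915.77 + $143.09 + $0.00 + $57.51 + $143.77 + $134.90 = $1,422.46
Net pay = $5,750.99 − $1,422.46 = $4,328.53

$4,328.53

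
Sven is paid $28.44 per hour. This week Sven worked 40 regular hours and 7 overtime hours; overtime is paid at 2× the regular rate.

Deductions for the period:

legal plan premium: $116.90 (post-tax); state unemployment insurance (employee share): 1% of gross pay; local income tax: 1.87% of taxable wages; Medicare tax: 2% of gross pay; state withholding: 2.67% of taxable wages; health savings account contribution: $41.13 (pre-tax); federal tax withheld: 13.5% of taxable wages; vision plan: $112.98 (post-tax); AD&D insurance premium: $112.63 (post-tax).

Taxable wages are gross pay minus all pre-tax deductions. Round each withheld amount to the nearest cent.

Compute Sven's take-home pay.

$836.40

Regular pay: 40 × $28.44 = $1,137.60
Overtime pay: 7 × $28.44 × 2 = $398.16
Gross pay = $1,137.60 + $398.16 = $1,535.76
Health savings account contribution: $41.13
Taxable wages = $1,535.76 − $41.13 = $1,494.63
Federal tax withheld: $1,494.63 × 0.135 = $201.78
State withholding: $1,494.63 × 0.0267 = $39.91
Local income tax: $1,494.63 × 0.0187 = $27.95
Medicare tax: $1,535.76 × 0.02 = $30.72
State unemployment insurance (employee share): $1,535.76 × 0.01 = $15.36
Vision plan: $112.98
Legal plan premium: $116.90
AD&D insurance premium: $112.63
Total deductions = $41.13 + $201.78 + $39.91 + $27.95 + $30.72 + $15.36 + $112.98 + $116.90 + $112.63 = $699.36
Net pay = $1,535.76 − $699.36 = $836.40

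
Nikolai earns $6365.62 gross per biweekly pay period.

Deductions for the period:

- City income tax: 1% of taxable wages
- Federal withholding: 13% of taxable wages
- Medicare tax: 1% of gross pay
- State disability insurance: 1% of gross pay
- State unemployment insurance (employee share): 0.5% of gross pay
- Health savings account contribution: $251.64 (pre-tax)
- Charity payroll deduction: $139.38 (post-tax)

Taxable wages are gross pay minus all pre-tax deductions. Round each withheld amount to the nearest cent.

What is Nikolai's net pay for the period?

Health savings account contribution: $251.64
Taxable wages = $6365.62 − $251.64 = $6113.98
City income tax: $6113.98 × 0.01 = $61.14
Federal withholding: $6113.98 × 0.13 = $794.82
State disability insurance: $6365.62 × 0.01 = $63.66
Medicare tax: $6365.62 × 0.01 = $63.66
State unemployment insurance (employee share): $6365.62 × 0.005 = $31.83
Charity payroll deduction: $139.38
Total deductions = $251.64 + $61.14 + $794.82 + $63.66 + $63.66 + $31.83 + $139.38 = $1406.13
Net pay = $6365.62 − $1406.13 = $4959.49

$4959.49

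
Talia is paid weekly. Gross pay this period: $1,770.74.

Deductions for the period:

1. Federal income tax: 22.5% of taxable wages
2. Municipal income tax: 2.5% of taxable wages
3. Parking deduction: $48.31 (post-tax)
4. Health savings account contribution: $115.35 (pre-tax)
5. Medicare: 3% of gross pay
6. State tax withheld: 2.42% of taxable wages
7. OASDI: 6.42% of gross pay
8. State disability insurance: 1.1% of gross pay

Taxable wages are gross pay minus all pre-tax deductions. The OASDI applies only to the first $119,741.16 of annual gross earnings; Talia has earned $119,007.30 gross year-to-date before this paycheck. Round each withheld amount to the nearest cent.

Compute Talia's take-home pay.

Health savings account contribution: $115.35
Taxable wages = $1,770.74 − $115.35 = $1,655.39
State tax withheld: $1,655.39 × 0.0242 = $40.06
Federal income tax: $1,655.39 × 0.225 = $372.46
Municipal income tax: $1,655.39 × 0.025 = $41.38
Medicare: $1,770.74 × 0.03 = $53.12
OASDI: only $119,741.16 − $119,007.30 = $733.86 of this check is subject → $733.86 × 0.0642 = $47.11
State disability insurance: $1,770.74 × 0.011 = $19.48
Parking deduction: $48.31
Total deductions = $115.35 + $40.06 + $372.46 + $41.38 + $53.12 + $47.11 + $19.48 + $48.31 = $737.27
Net pay = $1,770.74 − $737.27 = $1,033.47

$1,033.47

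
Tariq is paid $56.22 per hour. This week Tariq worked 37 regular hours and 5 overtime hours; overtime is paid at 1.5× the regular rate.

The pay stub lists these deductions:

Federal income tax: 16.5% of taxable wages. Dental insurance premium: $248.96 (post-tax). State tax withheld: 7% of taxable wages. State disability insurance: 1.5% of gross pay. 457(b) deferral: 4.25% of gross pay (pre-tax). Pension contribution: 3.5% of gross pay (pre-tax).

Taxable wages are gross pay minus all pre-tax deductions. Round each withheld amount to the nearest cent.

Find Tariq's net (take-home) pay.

Regular pay: 37 × $56.22 = $2,080.14
Overtime pay: 5 × $56.22 × 1.5 = $421.65
Gross pay = $2,080.14 + $421.65 = $2,501.79
Pension contribution: $2,501.79 × 0.035 = $87.56
457(b) deferral: $2,501.79 × 0.0425 = $106.33
Pre-tax total = $87.56 + $106.33 = $193.89
Taxable wages = $2,501.79 − $193.89 = $2,307.90
State tax withheld: $2,307.90 × 0.07 = $161.55
Federal income tax: $2,307.90 × 0.165 = $380.80
State disability insurance: $2,501.79 × 0.015 = $37.53
Dental insurance premium: $248.96
Total deductions = $87.56 + $106.33 + $161.55 + $380.80 + $37.53 + $248.96 = $1,022.73
Net pay = $2,501.79 − $1,022.73 = $1,479.06

$1,479.06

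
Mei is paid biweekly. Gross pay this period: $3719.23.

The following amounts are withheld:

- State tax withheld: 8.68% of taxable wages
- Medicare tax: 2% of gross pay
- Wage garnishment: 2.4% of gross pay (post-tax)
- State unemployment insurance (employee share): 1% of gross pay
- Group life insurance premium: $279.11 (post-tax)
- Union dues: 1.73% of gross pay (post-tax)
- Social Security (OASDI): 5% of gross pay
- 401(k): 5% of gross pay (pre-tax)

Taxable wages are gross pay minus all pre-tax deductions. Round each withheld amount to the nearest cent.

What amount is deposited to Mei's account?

401(k): $3719.23 × 0.05 = $185.96
Taxable wages = $3719.23 − $185.96 = $3533.27
State tax withheld: $3533.27 × 0.0868 = $306.69
State unemployment insurance (employee share): $3719.23 × 0.01 = $37.19
Medicare tax: $3719.23 × 0.02 = $74.38
Social Security (OASDI): $3719.23 × 0.05 = $185.96
Wage garnishment: $3719.23 × 0.024 = $89.26
Union dues: $3719.23 × 0.0173 = $64.34
Group life insurance premium: $279.11
Total deductions = $185.96 + $306.69 + $37.19 + $74.38 + $185.96 + $89.26 + $64.34 + $279.11 = $1222.89
Net pay = $3719.23 − $1222.89 = $2496.34

$2496.34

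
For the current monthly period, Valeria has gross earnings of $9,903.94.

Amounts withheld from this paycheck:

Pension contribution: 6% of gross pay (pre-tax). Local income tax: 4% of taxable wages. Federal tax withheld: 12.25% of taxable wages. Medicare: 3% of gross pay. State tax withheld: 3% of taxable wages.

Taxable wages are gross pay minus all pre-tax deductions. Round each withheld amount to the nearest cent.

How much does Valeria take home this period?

Pension contribution: $9,903.94 × 0.06 = $594.24
Taxable wages = $9,903.94 − $594.24 = $9,309.70
State tax withheld: $9,309.70 × 0.03 = $279.29
Local income tax: $9,309.70 × 0.04 = $372.39
Federal tax withheld: $9,309.70 × 0.1225 = $1,140.44
Medicare: $9,903.94 × 0.03 = $297.12
Total deductions = $594.24 + $279.29 + $372.39 + $1,140.44 + $297.12 = $2,683.48
Net pay = $9,903.94 − $2,683.48 = $7,220.46

$7,220.46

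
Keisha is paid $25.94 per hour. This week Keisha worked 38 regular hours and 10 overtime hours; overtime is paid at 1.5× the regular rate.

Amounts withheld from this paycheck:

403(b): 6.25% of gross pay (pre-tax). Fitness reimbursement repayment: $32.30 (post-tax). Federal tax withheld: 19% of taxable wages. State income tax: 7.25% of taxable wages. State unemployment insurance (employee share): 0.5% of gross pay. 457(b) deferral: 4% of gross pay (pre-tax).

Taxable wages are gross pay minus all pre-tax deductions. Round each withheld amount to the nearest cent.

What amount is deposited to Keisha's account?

Regular pay: 38 × $25.94 = $985.72
Overtime pay: 10 × $25.94 × 1.5 = $389.10
Gross pay = $985.72 + $389.10 = $1374.82
403(b): $1374.82 × 0.0625 = $85.93
457(b) deferral: $1374.82 × 0.04 = $54.99
Pre-tax total = $85.93 + $54.99 = $140.92
Taxable wages = $1374.82 − $140.92 = $1233.90
Federal tax withheld: $1233.90 × 0.19 = $234.44
State income tax: $1233.90 × 0.0725 = $89.46
State unemployment insurance (employee share): $1374.82 × 0.005 = $6.87
Fitness reimbursement repayment: $32.30
Total deductions = $85.93 + $54.99 + $234.44 + $89.46 + $6.87 + $32.30 = $503.99
Net pay = $1374.82 − $503.99 = $870.83

$870.83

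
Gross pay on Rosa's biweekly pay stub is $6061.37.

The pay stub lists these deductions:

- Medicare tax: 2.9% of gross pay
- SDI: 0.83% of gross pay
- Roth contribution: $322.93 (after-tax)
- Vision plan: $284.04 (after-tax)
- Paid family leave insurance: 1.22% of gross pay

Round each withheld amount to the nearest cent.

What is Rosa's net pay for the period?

SDI: $6061.37 × 0.0083 = $50.31
Medicare tax: $6061.37 × 0.029 = $175.78
Paid family leave insurance: $6061.37 × 0.0122 = $73.95
Roth contribution: $322.93
Vision plan: $284.04
Total deductions = $50.31 + $175.78 + $73.95 + $322.93 + $284.04 = $907.01
Net pay = $6061.37 − $907.01 = $5154.36

$5154.36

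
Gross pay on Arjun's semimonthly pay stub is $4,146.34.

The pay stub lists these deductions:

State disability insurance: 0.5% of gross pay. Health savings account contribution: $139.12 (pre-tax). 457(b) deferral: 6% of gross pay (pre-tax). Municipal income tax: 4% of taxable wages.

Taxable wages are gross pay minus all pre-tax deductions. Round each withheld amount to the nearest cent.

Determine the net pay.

Health savings account contribution: $139.12
457(b) deferral: $4,146.34 × 0.06 = $248.78
Pre-tax total = $139.12 + $248.78 = $387.90
Taxable wages = $4,146.34 − $387.90 = $3,758.44
Municipal income tax: $3,758.44 × 0.04 = $150.34
State disability insurance: $4,146.34 × 0.005 = $20.73
Total deductions = $139.12 + $248.78 + $150.34 + $20.73 = $558.97
Net pay = $4,146.34 − $558.97 = $3,587.37

$3,587.37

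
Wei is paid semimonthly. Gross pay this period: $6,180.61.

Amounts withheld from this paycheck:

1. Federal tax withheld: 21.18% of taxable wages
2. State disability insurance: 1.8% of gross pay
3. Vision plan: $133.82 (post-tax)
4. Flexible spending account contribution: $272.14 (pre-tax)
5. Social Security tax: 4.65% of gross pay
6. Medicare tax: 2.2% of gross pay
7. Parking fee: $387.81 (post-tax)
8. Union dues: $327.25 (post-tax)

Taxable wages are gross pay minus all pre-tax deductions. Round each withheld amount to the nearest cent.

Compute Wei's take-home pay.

$3,273.56

Flexible spending account contribution: $272.14
Taxable wages = $6,180.61 − $272.14 = $5,908.47
Federal tax withheld: $5,908.47 × 0.2118 = $1,251.41
Medicare tax: $6,180.61 × 0.022 = $135.97
Social Security tax: $6,180.61 × 0.0465 = $287.40
State disability insurance: $6,180.61 × 0.018 = $111.25
Union dues: $327.25
Vision plan: $133.82
Parking fee: $387.81
Total deductions = $272.14 + $1,251.41 + $135.97 + $287.40 + $111.25 + $327.25 + $133.82 + $387.81 = $2,907.05
Net pay = $6,180.61 − $2,907.05 = $3,273.56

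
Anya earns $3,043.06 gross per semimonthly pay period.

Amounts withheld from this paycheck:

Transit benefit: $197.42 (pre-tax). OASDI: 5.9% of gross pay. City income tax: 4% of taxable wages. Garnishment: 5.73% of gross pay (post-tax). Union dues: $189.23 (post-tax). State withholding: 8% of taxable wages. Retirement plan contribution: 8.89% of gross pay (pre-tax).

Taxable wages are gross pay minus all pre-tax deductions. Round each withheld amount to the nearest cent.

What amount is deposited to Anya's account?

$1,722.96

Retirement plan contribution: $3,043.06 × 0.0889 = $270.53
Transit benefit: $197.42
Pre-tax total = $270.53 + $197.42 = $467.95
Taxable wages = $3,043.06 − $467.95 = $2,575.11
State withholding: $2,575.11 × 0.08 = $206.01
City income tax: $2,575.11 × 0.04 = $103.00
OASDI: $3,043.06 × 0.059 = $179.54
Garnishment: $3,043.06 × 0.0573 = $174.37
Union dues: $189.23
Total deductions = $270.53 + $197.42 + $206.01 + $103.00 + $179.54 + $174.37 + $189.23 = $1,320.10
Net pay = $3,043.06 − $1,320.10 = $1,722.96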